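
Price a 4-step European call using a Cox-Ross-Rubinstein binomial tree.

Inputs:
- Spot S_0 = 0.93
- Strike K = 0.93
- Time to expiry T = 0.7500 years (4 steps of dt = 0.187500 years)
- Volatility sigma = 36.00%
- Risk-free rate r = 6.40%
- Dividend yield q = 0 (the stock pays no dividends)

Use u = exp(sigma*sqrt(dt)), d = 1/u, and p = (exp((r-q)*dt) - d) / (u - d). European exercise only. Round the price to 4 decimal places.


dt = T/N = 0.187500
u = exp(sigma*sqrt(dt)) = 1.168691; d = 1/u = 0.855658
p = (exp((r-q)*dt) - d) / (u - d) = 0.499673
Discount per step: exp(-r*dt) = 0.988072
Stock lattice S(k, i) with i counting down-moves:
  k=0: S(0,0) = 0.9300
  k=1: S(1,0) = 1.0869; S(1,1) = 0.7958
  k=2: S(2,0) = 1.2702; S(2,1) = 0.9300; S(2,2) = 0.6809
  k=3: S(3,0) = 1.4845; S(3,1) = 1.0869; S(3,2) = 0.7958; S(3,3) = 0.5826
  k=4: S(4,0) = 1.7349; S(4,1) = 1.2702; S(4,2) = 0.9300; S(4,3) = 0.6809; S(4,4) = 0.4985
Terminal payoffs V(N, i) = max(S_T - K, 0):
  V(4,0) = 0.804931; V(4,1) = 0.340231; V(4,2) = 0.000000; V(4,3) = 0.000000; V(4,4) = 0.000000
Backward induction: V(k, i) = exp(-r*dt) * [p * V(k+1, i) + (1-p) * V(k+1, i+1)].
  V(3,0) = exp(-r*dt) * [p*0.804931 + (1-p)*0.340231] = 0.565601
  V(3,1) = exp(-r*dt) * [p*0.340231 + (1-p)*0.000000] = 0.167976
  V(3,2) = exp(-r*dt) * [p*0.000000 + (1-p)*0.000000] = 0.000000
  V(3,3) = exp(-r*dt) * [p*0.000000 + (1-p)*0.000000] = 0.000000
  V(2,0) = exp(-r*dt) * [p*0.565601 + (1-p)*0.167976] = 0.362285
  V(2,1) = exp(-r*dt) * [p*0.167976 + (1-p)*0.000000] = 0.082932
  V(2,2) = exp(-r*dt) * [p*0.000000 + (1-p)*0.000000] = 0.000000
  V(1,0) = exp(-r*dt) * [p*0.362285 + (1-p)*0.082932] = 0.219863
  V(1,1) = exp(-r*dt) * [p*0.082932 + (1-p)*0.000000] = 0.040945
  V(0,0) = exp(-r*dt) * [p*0.219863 + (1-p)*0.040945] = 0.128790

Answer: Price = V(0,0) = 0.1288


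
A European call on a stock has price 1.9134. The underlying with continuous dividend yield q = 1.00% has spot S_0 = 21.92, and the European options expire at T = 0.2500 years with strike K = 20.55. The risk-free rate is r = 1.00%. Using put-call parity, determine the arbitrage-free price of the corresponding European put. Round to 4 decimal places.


Put-call parity: C - P = S_0 * exp(-qT) - K * exp(-rT).
S_0 * exp(-qT) = 21.9200 * 0.99750312 = 21.86526844
K * exp(-rT) = 20.5500 * 0.99750312 = 20.49868917
P = C - S*exp(-qT) + K*exp(-rT)
P = 1.9134 - 21.86526844 + 20.49868917 = 0.5468

Answer: Put price = 0.5468


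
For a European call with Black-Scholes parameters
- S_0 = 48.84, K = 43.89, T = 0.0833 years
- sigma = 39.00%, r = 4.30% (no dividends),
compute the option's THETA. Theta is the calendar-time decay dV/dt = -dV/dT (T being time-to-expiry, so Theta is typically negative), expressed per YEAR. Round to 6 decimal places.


Answer: Theta = -9.232123

Derivation:
d1 = 1.0374839871; d2 = 0.9249232036
phi(d1) = 0.2329049043; exp(-qT) = 1.0000000000; exp(-rT) = 0.9964245074
Theta = -S*exp(-qT)*phi(d1)*sigma/(2*sqrt(T)) - r*K*exp(-rT)*N(d2) + q*S*exp(-qT)*N(d1)
N(d1) = 0.8502448227; N(d2) = 0.8224970720; sqrt(T) = 0.2886173938
Term 1 = -48.8400 * 1.0000000000 * 0.2329049043 * 0.3900 / (2 * 0.2886173938) = -7.6853986462
Term 2 = -0.0430 * 43.8900 * 0.9964245074 * 0.8224970720 = -1.5467239047
Term 3 = 0 (no dividend yield, q = 0)
Theta = -7.6853986462 + (-1.5467239047) + (0.0000000000) = -9.232123


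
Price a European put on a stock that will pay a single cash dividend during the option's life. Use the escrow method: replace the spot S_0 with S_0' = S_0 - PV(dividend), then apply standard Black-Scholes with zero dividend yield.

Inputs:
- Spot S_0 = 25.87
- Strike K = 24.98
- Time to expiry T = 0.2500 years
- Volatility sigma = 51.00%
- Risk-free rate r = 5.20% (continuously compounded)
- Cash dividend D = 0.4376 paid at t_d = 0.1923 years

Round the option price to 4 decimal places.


Answer: Price = 2.1703

Derivation:
PV(D) = D * exp(-r * t_d) = 0.4376 * 0.99005023 = 0.43324598
S_0' = S_0 - PV(D) = 25.8700 - 0.43324598 = 25.43675402
d1 = (ln(S_0'/K) + (r + sigma^2/2)*T) / (sigma*sqrt(T)) = 0.24953777
d2 = d1 - sigma*sqrt(T) = -0.00546223
exp(-rT) = 0.98708414
N(-d1) = 0.40147241; N(-d2) = 0.50217910
P = K * exp(-rT) * N(-d2) - S_0' * N(-d1) = 24.9800 * 0.98708414 * 0.50217910 - 25.43675402 * 0.40147241 = 2.1703


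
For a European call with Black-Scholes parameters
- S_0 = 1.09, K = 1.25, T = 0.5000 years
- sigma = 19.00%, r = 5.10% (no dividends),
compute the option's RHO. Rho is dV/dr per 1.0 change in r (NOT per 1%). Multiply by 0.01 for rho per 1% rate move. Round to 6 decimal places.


Answer: Rho = 0.112654

Derivation:
d1 = -0.7624907715; d2 = -0.8968410599
phi(d1) = 0.2983062542; exp(-qT) = 1.0000000000; exp(-rT) = 0.9748223790
N(d2) = 0.1849018673
Rho = K*T*exp(-rT)*N(d2) = 1.2500 * 0.5000 * 0.9748223790 * 0.1849018673 = 0.112654


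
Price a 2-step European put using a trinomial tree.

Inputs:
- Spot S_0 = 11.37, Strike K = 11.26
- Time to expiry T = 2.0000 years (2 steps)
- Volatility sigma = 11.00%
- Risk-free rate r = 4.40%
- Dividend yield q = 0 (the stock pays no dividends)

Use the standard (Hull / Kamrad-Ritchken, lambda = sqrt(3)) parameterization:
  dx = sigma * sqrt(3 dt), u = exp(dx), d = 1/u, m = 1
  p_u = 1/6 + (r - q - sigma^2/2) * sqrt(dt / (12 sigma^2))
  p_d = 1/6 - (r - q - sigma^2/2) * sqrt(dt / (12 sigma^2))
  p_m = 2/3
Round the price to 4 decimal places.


dt = T/N = 1.000000; dx = sigma*sqrt(3*dt) = 0.190526
u = exp(dx) = 1.209885; d = 1/u = 0.826525
p_u = 0.266260, p_m = 0.666667, p_d = 0.067074
Discount per step: exp(-r*dt) = 0.956954
Stock lattice S(k, j) with j the centered position index:
  k=0: S(0,+0) = 11.3700
  k=1: S(1,-1) = 9.3976; S(1,+0) = 11.3700; S(1,+1) = 13.7564
  k=2: S(2,-2) = 7.7673; S(2,-1) = 9.3976; S(2,+0) = 11.3700; S(2,+1) = 13.7564; S(2,+2) = 16.6437
Terminal payoffs V(N, j) = max(K - S_T, 0):
  V(2,-2) = 3.492665; V(2,-1) = 1.862415; V(2,+0) = 0.000000; V(2,+1) = 0.000000; V(2,+2) = 0.000000
Backward induction: V(k, j) = exp(-r*dt) * [p_u * V(k+1, j+1) + p_m * V(k+1, j) + p_d * V(k+1, j-1)]
  V(1,-1) = exp(-r*dt) * [p_u*0.000000 + p_m*1.862415 + p_d*3.492665] = 1.412346
  V(1,+0) = exp(-r*dt) * [p_u*0.000000 + p_m*0.000000 + p_d*1.862415] = 0.119542
  V(1,+1) = exp(-r*dt) * [p_u*0.000000 + p_m*0.000000 + p_d*0.000000] = 0.000000
  V(0,+0) = exp(-r*dt) * [p_u*0.000000 + p_m*0.119542 + p_d*1.412346] = 0.166918

Answer: Price = V(0,0) = 0.1669


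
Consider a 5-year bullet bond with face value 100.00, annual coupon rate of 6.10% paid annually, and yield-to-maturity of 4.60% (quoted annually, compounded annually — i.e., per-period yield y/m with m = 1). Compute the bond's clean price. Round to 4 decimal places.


Answer: Price = 106.5667

Derivation:
Coupon per period c = face * coupon_rate / m = 6.100000
Periods per year m = 1; per-period yield y/m = 0.046000
Number of cashflows N = 5
Cashflows (t years, CF_t, discount factor 1/(1+y/m)^(m*t), PV):
  t = 1.0000: CF_t = 6.100000, DF = 0.956023, PV = 5.831740
  t = 2.0000: CF_t = 6.100000, DF = 0.913980, PV = 5.575277
  t = 3.0000: CF_t = 6.100000, DF = 0.873786, PV = 5.330093
  t = 4.0000: CF_t = 6.100000, DF = 0.835359, PV = 5.095691
  t = 5.0000: CF_t = 106.100000, DF = 0.798623, PV = 84.733854
Price P = sum_t PV_t = 106.566655


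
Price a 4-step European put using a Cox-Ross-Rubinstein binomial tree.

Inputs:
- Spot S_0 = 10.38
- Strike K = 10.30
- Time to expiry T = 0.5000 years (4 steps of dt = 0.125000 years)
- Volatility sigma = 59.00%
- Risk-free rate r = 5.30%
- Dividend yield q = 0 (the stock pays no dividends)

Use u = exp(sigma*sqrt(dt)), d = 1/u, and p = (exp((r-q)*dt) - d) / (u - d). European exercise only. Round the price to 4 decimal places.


dt = T/N = 0.125000
u = exp(sigma*sqrt(dt)) = 1.231948; d = 1/u = 0.811723
p = (exp((r-q)*dt) - d) / (u - d) = 0.463857
Discount per step: exp(-r*dt) = 0.993397
Stock lattice S(k, i) with i counting down-moves:
  k=0: S(0,0) = 10.3800
  k=1: S(1,0) = 12.7876; S(1,1) = 8.4257
  k=2: S(2,0) = 15.7537; S(2,1) = 10.3800; S(2,2) = 6.8393
  k=3: S(3,0) = 19.4077; S(3,1) = 12.7876; S(3,2) = 8.4257; S(3,3) = 5.5516
  k=4: S(4,0) = 23.9093; S(4,1) = 15.7537; S(4,2) = 10.3800; S(4,3) = 6.8393; S(4,4) = 4.5064
Terminal payoffs V(N, i) = max(K - S_T, 0):
  V(4,0) = 0.000000; V(4,1) = 0.000000; V(4,2) = 0.000000; V(4,3) = 3.460683; V(4,4) = 5.793617
Backward induction: V(k, i) = exp(-r*dt) * [p * V(k+1, i) + (1-p) * V(k+1, i+1)].
  V(3,0) = exp(-r*dt) * [p*0.000000 + (1-p)*0.000000] = 0.000000
  V(3,1) = exp(-r*dt) * [p*0.000000 + (1-p)*0.000000] = 0.000000
  V(3,2) = exp(-r*dt) * [p*0.000000 + (1-p)*3.460683] = 1.843170
  V(3,3) = exp(-r*dt) * [p*3.460683 + (1-p)*5.793617] = 4.680359
  V(2,0) = exp(-r*dt) * [p*0.000000 + (1-p)*0.000000] = 0.000000
  V(2,1) = exp(-r*dt) * [p*0.000000 + (1-p)*1.843170] = 0.981678
  V(2,2) = exp(-r*dt) * [p*1.843170 + (1-p)*4.680359] = 3.342095
  V(1,0) = exp(-r*dt) * [p*0.000000 + (1-p)*0.981678] = 0.522844
  V(1,1) = exp(-r*dt) * [p*0.981678 + (1-p)*3.342095] = 2.232361
  V(0,0) = exp(-r*dt) * [p*0.522844 + (1-p)*2.232361] = 1.429885

Answer: Price = V(0,0) = 1.4299


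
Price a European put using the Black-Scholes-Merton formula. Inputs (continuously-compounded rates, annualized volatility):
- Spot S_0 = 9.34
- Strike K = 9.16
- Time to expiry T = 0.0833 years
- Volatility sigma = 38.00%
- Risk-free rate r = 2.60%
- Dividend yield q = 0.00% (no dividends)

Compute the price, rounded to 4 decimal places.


d1 = (ln(S/K) + (r - q + 0.5*sigma^2) * T) / (sigma * sqrt(T)) = 0.25201944
d2 = d1 - sigma * sqrt(T) = 0.14234483
exp(-rT) = 0.99783654; exp(-qT) = 1.00000000
P = K * exp(-rT) * N(-d2) - S_0 * exp(-qT) * N(-d1)
N(-d1) = 0.40051302; N(-d2) = 0.44340382
P = 9.1600 * 0.99783654 * 0.44340382 - 9.3400 * 1.00000000 * 0.40051302 = 0.3120

Answer: Price = 0.3120


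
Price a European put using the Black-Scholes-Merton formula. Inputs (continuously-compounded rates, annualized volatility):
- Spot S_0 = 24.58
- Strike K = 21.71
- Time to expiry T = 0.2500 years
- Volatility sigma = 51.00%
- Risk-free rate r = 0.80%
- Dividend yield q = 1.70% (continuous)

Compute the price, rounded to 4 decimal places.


Answer: Price = 1.1968

Derivation:
d1 = (ln(S/K) + (r - q + 0.5*sigma^2) * T) / (sigma * sqrt(T)) = 0.60557890
d2 = d1 - sigma * sqrt(T) = 0.35057890
exp(-rT) = 0.99800200; exp(-qT) = 0.99575902
P = K * exp(-rT) * N(-d2) - S_0 * exp(-qT) * N(-d1)
N(-d1) = 0.27239721; N(-d2) = 0.36295214
P = 21.7100 * 0.99800200 * 0.36295214 - 24.5800 * 0.99575902 * 0.27239721 = 1.1968


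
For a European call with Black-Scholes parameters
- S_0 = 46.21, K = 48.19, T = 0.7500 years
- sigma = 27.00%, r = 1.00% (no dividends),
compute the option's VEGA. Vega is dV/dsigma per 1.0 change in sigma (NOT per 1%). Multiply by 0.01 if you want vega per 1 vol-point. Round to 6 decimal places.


d1 = -0.0304404969; d2 = -0.2642673559
phi(d1) = 0.3987574885; exp(-qT) = 1.0000000000; exp(-rT) = 0.9925280548
Vega = S * exp(-qT) * phi(d1) * sqrt(T) = 46.2100 * 1.0000000000 * 0.3987574885 * 0.8660254038 = 15.957889

Answer: Vega = 15.957889


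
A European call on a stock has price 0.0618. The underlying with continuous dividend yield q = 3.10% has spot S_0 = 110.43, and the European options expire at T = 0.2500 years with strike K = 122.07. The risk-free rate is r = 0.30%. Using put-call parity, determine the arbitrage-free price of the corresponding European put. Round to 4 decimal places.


Answer: Put price = 12.4628

Derivation:
Put-call parity: C - P = S_0 * exp(-qT) - K * exp(-rT).
S_0 * exp(-qT) = 110.4300 * 0.99227995 = 109.57747530
K * exp(-rT) = 122.0700 * 0.99925028 = 121.97848182
P = C - S*exp(-qT) + K*exp(-rT)
P = 0.0618 - 109.57747530 + 121.97848182 = 12.4628


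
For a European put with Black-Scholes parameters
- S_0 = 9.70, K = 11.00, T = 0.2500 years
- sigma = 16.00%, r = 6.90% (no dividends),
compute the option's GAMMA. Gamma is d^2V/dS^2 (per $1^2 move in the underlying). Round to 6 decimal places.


d1 = -1.3164923411; d2 = -1.3964923411
phi(d1) = 0.1677107390; exp(-qT) = 1.0000000000; exp(-rT) = 0.9828979294
Gamma = exp(-qT) * phi(d1) / (S * sigma * sqrt(T)) = 1.0000000000 * 0.1677107390 / (9.7000 * 0.1600 * 0.5000000000) = 0.216122

Answer: Gamma = 0.216122


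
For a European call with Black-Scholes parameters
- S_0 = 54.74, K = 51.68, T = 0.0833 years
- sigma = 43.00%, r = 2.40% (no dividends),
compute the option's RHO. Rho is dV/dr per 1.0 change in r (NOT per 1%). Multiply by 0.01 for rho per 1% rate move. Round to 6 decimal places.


d1 = 0.5416693082; d2 = 0.4175638289
phi(d1) = 0.3445068334; exp(-qT) = 1.0000000000; exp(-rT) = 0.9980027971
N(d2) = 0.6618669763
Rho = K*T*exp(-rT)*N(d2) = 51.6800 * 0.0833 * 0.9980027971 * 0.6618669763 = 2.843610

Answer: Rho = 2.843610


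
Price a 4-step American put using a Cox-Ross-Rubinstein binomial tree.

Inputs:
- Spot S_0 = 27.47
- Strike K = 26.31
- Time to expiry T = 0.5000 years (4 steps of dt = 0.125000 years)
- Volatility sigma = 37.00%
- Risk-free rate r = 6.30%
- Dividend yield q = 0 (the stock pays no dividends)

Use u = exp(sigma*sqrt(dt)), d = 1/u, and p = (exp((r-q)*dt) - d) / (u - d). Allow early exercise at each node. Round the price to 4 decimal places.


Answer: Price = V(0,0) = 1.9154

Derivation:
dt = T/N = 0.125000
u = exp(sigma*sqrt(dt)) = 1.139757; d = 1/u = 0.877380
p = (exp((r-q)*dt) - d) / (u - d) = 0.497475
Discount per step: exp(-r*dt) = 0.992156
Stock lattice S(k, i) with i counting down-moves:
  k=0: S(0,0) = 27.4700
  k=1: S(1,0) = 31.3091; S(1,1) = 24.1016
  k=2: S(2,0) = 35.6848; S(2,1) = 27.4700; S(2,2) = 21.1463
  k=3: S(3,0) = 40.6720; S(3,1) = 31.3091; S(3,2) = 24.1016; S(3,3) = 18.5533
  k=4: S(4,0) = 46.3561; S(4,1) = 35.6848; S(4,2) = 27.4700; S(4,3) = 21.1463; S(4,4) = 16.2783
Terminal payoffs V(N, i) = max(K - S_T, 0):
  V(4,0) = 0.000000; V(4,1) = 0.000000; V(4,2) = 0.000000; V(4,3) = 5.163699; V(4,4) = 10.031658
Backward induction: V(k, i) = exp(-r*dt) * [p * V(k+1, i) + (1-p) * V(k+1, i+1)]; then take max(V_cont, immediate exercise) for American.
  V(3,0) = exp(-r*dt) * [p*0.000000 + (1-p)*0.000000] = 0.000000; exercise = 0.000000; V(3,0) = max -> 0.000000
  V(3,1) = exp(-r*dt) * [p*0.000000 + (1-p)*0.000000] = 0.000000; exercise = 0.000000; V(3,1) = max -> 0.000000
  V(3,2) = exp(-r*dt) * [p*0.000000 + (1-p)*5.163699] = 2.574531; exercise = 2.208363; V(3,2) = max -> 2.574531
  V(3,3) = exp(-r*dt) * [p*5.163699 + (1-p)*10.031658] = 7.550275; exercise = 7.756652; V(3,3) = max -> 7.756652
  V(2,0) = exp(-r*dt) * [p*0.000000 + (1-p)*0.000000] = 0.000000; exercise = 0.000000; V(2,0) = max -> 0.000000
  V(2,1) = exp(-r*dt) * [p*0.000000 + (1-p)*2.574531] = 1.283616; exercise = 0.000000; V(2,1) = max -> 1.283616
  V(2,2) = exp(-r*dt) * [p*2.574531 + (1-p)*7.756652] = 5.138052; exercise = 5.163699; V(2,2) = max -> 5.163699
  V(1,0) = exp(-r*dt) * [p*0.000000 + (1-p)*1.283616] = 0.639989; exercise = 0.000000; V(1,0) = max -> 0.639989
  V(1,1) = exp(-r*dt) * [p*1.283616 + (1-p)*5.163699] = 3.208090; exercise = 2.208363; V(1,1) = max -> 3.208090
  V(0,0) = exp(-r*dt) * [p*0.639989 + (1-p)*3.208090] = 1.915379; exercise = 0.000000; V(0,0) = max -> 1.915379


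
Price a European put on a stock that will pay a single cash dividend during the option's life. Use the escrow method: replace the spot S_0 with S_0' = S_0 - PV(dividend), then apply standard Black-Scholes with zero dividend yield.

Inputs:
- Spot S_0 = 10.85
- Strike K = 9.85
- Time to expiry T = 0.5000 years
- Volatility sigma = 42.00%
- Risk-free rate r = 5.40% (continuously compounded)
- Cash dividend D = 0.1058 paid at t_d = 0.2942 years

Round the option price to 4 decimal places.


PV(D) = D * exp(-r * t_d) = 0.1058 * 0.98423873 = 0.10413246
S_0' = S_0 - PV(D) = 10.8500 - 0.10413246 = 10.74586754
d1 = (ln(S_0'/K) + (r + sigma^2/2)*T) / (sigma*sqrt(T)) = 0.53251811
d2 = d1 - sigma*sqrt(T) = 0.23553326
exp(-rT) = 0.97336124
N(-d1) = 0.29718360; N(-d2) = 0.40689743
P = K * exp(-rT) * N(-d2) - S_0' * N(-d1) = 9.8500 * 0.97336124 * 0.40689743 - 10.74586754 * 0.29718360 = 0.7077

Answer: Price = 0.7077


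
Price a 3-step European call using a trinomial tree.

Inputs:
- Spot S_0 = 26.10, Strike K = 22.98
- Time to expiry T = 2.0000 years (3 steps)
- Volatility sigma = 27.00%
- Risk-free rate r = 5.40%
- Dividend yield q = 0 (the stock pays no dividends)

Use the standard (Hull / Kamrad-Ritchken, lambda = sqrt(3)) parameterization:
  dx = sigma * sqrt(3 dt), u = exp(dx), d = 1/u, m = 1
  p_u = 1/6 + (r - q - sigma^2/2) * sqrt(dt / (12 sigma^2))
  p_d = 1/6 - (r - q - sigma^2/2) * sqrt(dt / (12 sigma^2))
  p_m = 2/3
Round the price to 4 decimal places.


dt = T/N = 0.666667; dx = sigma*sqrt(3*dt) = 0.381838
u = exp(dx) = 1.464974; d = 1/u = 0.682606
p_u = 0.181987, p_m = 0.666667, p_d = 0.151346
Discount per step: exp(-r*dt) = 0.964640
Stock lattice S(k, j) with j the centered position index:
  k=0: S(0,+0) = 26.1000
  k=1: S(1,-1) = 17.8160; S(1,+0) = 26.1000; S(1,+1) = 38.2358
  k=2: S(2,-2) = 12.1613; S(2,-1) = 17.8160; S(2,+0) = 26.1000; S(2,+1) = 38.2358; S(2,+2) = 56.0145
  k=3: S(3,-3) = 8.3014; S(3,-2) = 12.1613; S(3,-1) = 17.8160; S(3,+0) = 26.1000; S(3,+1) = 38.2358; S(3,+2) = 56.0145; S(3,+3) = 82.0598
Terminal payoffs V(N, j) = max(S_T - K, 0):
  V(3,-3) = 0.000000; V(3,-2) = 0.000000; V(3,-1) = 0.000000; V(3,+0) = 3.120000; V(3,+1) = 15.255828; V(3,+2) = 33.034503; V(3,+3) = 59.079804
Backward induction: V(k, j) = exp(-r*dt) * [p_u * V(k+1, j+1) + p_m * V(k+1, j) + p_d * V(k+1, j-1)]
  V(2,-2) = exp(-r*dt) * [p_u*0.000000 + p_m*0.000000 + p_d*0.000000] = 0.000000
  V(2,-1) = exp(-r*dt) * [p_u*3.120000 + p_m*0.000000 + p_d*0.000000] = 0.547723
  V(2,+0) = exp(-r*dt) * [p_u*15.255828 + p_m*3.120000 + p_d*0.000000] = 4.684647
  V(2,+1) = exp(-r*dt) * [p_u*33.034503 + p_m*15.255828 + p_d*3.120000] = 16.065710
  V(2,+2) = exp(-r*dt) * [p_u*59.079804 + p_m*33.034503 + p_d*15.255828] = 33.843137
  V(1,-1) = exp(-r*dt) * [p_u*4.684647 + p_m*0.547723 + p_d*0.000000] = 1.174638
  V(1,+0) = exp(-r*dt) * [p_u*16.065710 + p_m*4.684647 + p_d*0.547723] = 5.913003
  V(1,+1) = exp(-r*dt) * [p_u*33.843137 + p_m*16.065710 + p_d*4.684647] = 16.956927
  V(0,+0) = exp(-r*dt) * [p_u*16.956927 + p_m*5.913003 + p_d*1.174638] = 6.950932

Answer: Price = V(0,0) = 6.9509


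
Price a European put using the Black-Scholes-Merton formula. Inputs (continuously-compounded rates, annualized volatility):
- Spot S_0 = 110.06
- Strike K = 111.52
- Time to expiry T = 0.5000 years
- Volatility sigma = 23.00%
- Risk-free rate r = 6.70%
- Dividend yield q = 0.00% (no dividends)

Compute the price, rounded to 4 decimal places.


Answer: Price = 6.0092

Derivation:
d1 = (ln(S/K) + (r - q + 0.5*sigma^2) * T) / (sigma * sqrt(T)) = 0.20627058
d2 = d1 - sigma * sqrt(T) = 0.04363602
exp(-rT) = 0.96705491; exp(-qT) = 1.00000000
P = K * exp(-rT) * N(-d2) - S_0 * exp(-qT) * N(-d1)
N(-d1) = 0.41828978; N(-d2) = 0.48259727
P = 111.5200 * 0.96705491 * 0.48259727 - 110.0600 * 1.00000000 * 0.41828978 = 6.0092


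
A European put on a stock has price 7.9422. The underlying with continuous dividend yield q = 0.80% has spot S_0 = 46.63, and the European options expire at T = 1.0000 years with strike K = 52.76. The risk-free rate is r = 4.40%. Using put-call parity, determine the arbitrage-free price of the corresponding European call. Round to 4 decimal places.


Answer: Call price = 3.7118

Derivation:
Put-call parity: C - P = S_0 * exp(-qT) - K * exp(-rT).
S_0 * exp(-qT) = 46.6300 * 0.99203191 = 46.25844819
K * exp(-rT) = 52.7600 * 0.95695396 = 50.48889080
C = P + S*exp(-qT) - K*exp(-rT)
C = 7.9422 + 46.25844819 - 50.48889080 = 3.7118


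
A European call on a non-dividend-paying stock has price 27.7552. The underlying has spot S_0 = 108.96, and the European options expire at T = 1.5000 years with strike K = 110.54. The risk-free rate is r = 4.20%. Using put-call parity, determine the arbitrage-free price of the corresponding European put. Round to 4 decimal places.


Answer: Put price = 22.5860

Derivation:
Put-call parity: C - P = S_0 * exp(-qT) - K * exp(-rT).
S_0 * exp(-qT) = 108.9600 * 1.00000000 = 108.96000000
K * exp(-rT) = 110.5400 * 0.93894347 = 103.79081158
P = C - S*exp(-qT) + K*exp(-rT)
P = 27.7552 - 108.96000000 + 103.79081158 = 22.5860


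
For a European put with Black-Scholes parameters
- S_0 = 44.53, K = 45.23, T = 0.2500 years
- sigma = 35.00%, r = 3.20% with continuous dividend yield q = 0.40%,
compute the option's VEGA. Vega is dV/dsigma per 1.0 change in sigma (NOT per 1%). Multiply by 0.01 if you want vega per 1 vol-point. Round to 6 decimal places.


d1 = 0.0383716334; d2 = -0.1366283666
phi(d1) = 0.3986486907; exp(-qT) = 0.9990004998; exp(-rT) = 0.9920319148
Vega = S * exp(-qT) * phi(d1) * sqrt(T) = 44.5300 * 0.9990004998 * 0.3986486907 * 0.5000000000 = 8.867042

Answer: Vega = 8.867042


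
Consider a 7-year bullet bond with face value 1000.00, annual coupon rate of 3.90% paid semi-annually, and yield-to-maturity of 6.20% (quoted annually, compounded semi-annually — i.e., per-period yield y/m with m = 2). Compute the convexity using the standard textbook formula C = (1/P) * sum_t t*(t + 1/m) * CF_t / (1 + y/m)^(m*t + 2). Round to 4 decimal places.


Coupon per period c = face * coupon_rate / m = 19.500000
Periods per year m = 2; per-period yield y/m = 0.031000
Number of cashflows N = 14
Cashflows (t years, CF_t, discount factor 1/(1+y/m)^(m*t), PV):
  t = 0.5000: CF_t = 19.500000, DF = 0.969932, PV = 18.913676
  t = 1.0000: CF_t = 19.500000, DF = 0.940768, PV = 18.344982
  t = 1.5000: CF_t = 19.500000, DF = 0.912481, PV = 17.793387
  t = 2.0000: CF_t = 19.500000, DF = 0.885045, PV = 17.258377
  t = 2.5000: CF_t = 19.500000, DF = 0.858434, PV = 16.739454
  t = 3.0000: CF_t = 19.500000, DF = 0.832622, PV = 16.236134
  t = 3.5000: CF_t = 19.500000, DF = 0.807587, PV = 15.747947
  t = 4.0000: CF_t = 19.500000, DF = 0.783305, PV = 15.274440
  t = 4.5000: CF_t = 19.500000, DF = 0.759752, PV = 14.815169
  t = 5.0000: CF_t = 19.500000, DF = 0.736908, PV = 14.369709
  t = 5.5000: CF_t = 19.500000, DF = 0.714751, PV = 13.937642
  t = 6.0000: CF_t = 19.500000, DF = 0.693260, PV = 13.518566
  t = 6.5000: CF_t = 19.500000, DF = 0.672415, PV = 13.112091
  t = 7.0000: CF_t = 1019.500000, DF = 0.652197, PV = 664.914672
Price P = sum_t PV_t = 870.976245
Convexity numerator sum_t t*(t + 1/m) * CF_t / (1+y/m)^(m*t + 2):
  t = 0.5000: term = 8.896693
  t = 1.0000: term = 25.887565
  t = 1.5000: term = 50.218362
  t = 2.0000: term = 81.180669
  t = 2.5000: term = 118.109605
  t = 3.0000: term = 160.381617
  t = 3.5000: term = 207.412373
  t = 4.0000: term = 258.654753
  t = 4.5000: term = 313.596936
  t = 5.0000: term = 371.760567
  t = 5.5000: term = 432.699011
  t = 6.0000: term = 495.995692
  t = 6.5000: term = 561.262503
  t = 7.0000: term = 32840.358467
Convexity = (1/P) * sum = 35926.414813 / 870.976245 = 41.248444

Answer: Convexity = 41.2484


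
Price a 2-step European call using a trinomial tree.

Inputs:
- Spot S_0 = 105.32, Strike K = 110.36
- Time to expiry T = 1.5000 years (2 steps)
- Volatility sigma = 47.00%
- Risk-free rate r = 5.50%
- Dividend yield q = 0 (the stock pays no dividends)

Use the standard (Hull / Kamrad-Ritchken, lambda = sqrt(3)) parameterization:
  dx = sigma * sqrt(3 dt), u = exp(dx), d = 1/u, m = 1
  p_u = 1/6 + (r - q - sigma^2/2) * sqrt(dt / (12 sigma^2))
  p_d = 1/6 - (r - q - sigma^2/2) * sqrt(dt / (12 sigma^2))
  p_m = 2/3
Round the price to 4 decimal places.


dt = T/N = 0.750000; dx = sigma*sqrt(3*dt) = 0.705000
u = exp(dx) = 2.023847; d = 1/u = 0.494109
p_u = 0.137172, p_m = 0.666667, p_d = 0.196161
Discount per step: exp(-r*dt) = 0.959589
Stock lattice S(k, j) with j the centered position index:
  k=0: S(0,+0) = 105.3200
  k=1: S(1,-1) = 52.0395; S(1,+0) = 105.3200; S(1,+1) = 213.1515
  k=2: S(2,-2) = 25.7132; S(2,-1) = 52.0395; S(2,+0) = 105.3200; S(2,+1) = 213.1515; S(2,+2) = 431.3860
Terminal payoffs V(N, j) = max(S_T - K, 0):
  V(2,-2) = 0.000000; V(2,-1) = 0.000000; V(2,+0) = 0.000000; V(2,+1) = 102.791533; V(2,+2) = 321.026023
Backward induction: V(k, j) = exp(-r*dt) * [p_u * V(k+1, j+1) + p_m * V(k+1, j) + p_d * V(k+1, j-1)]
  V(1,-1) = exp(-r*dt) * [p_u*0.000000 + p_m*0.000000 + p_d*0.000000] = 0.000000
  V(1,+0) = exp(-r*dt) * [p_u*102.791533 + p_m*0.000000 + p_d*0.000000] = 13.530322
  V(1,+1) = exp(-r*dt) * [p_u*321.026023 + p_m*102.791533 + p_d*0.000000] = 108.014686
  V(0,+0) = exp(-r*dt) * [p_u*108.014686 + p_m*13.530322 + p_d*0.000000] = 22.873539

Answer: Price = V(0,0) = 22.8735


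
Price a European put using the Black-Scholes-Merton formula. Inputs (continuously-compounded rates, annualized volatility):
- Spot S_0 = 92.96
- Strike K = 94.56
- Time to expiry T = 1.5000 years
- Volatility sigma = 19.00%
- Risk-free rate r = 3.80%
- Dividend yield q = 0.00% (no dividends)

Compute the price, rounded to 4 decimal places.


d1 = (ln(S/K) + (r - q + 0.5*sigma^2) * T) / (sigma * sqrt(T)) = 0.28796433
d2 = d1 - sigma * sqrt(T) = 0.05526281
exp(-rT) = 0.94459407; exp(-qT) = 1.00000000
P = K * exp(-rT) * N(-d2) - S_0 * exp(-qT) * N(-d1)
N(-d1) = 0.38668702; N(-d2) = 0.47796455
P = 94.5600 * 0.94459407 * 0.47796455 - 92.9600 * 1.00000000 * 0.38668702 = 6.7458

Answer: Price = 6.7458


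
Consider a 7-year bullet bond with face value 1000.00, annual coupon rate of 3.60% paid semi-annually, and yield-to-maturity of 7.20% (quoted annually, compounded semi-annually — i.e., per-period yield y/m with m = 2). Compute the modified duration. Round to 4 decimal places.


Coupon per period c = face * coupon_rate / m = 18.000000
Periods per year m = 2; per-period yield y/m = 0.036000
Number of cashflows N = 14
Cashflows (t years, CF_t, discount factor 1/(1+y/m)^(m*t), PV):
  t = 0.5000: CF_t = 18.000000, DF = 0.965251, PV = 17.374517
  t = 1.0000: CF_t = 18.000000, DF = 0.931709, PV = 16.770770
  t = 1.5000: CF_t = 18.000000, DF = 0.899333, PV = 16.188002
  t = 2.0000: CF_t = 18.000000, DF = 0.868082, PV = 15.625484
  t = 2.5000: CF_t = 18.000000, DF = 0.837917, PV = 15.082514
  t = 3.0000: CF_t = 18.000000, DF = 0.808801, PV = 14.558411
  t = 3.5000: CF_t = 18.000000, DF = 0.780696, PV = 14.052520
  t = 4.0000: CF_t = 18.000000, DF = 0.753567, PV = 13.564209
  t = 4.5000: CF_t = 18.000000, DF = 0.727381, PV = 13.092865
  t = 5.0000: CF_t = 18.000000, DF = 0.702106, PV = 12.637901
  t = 5.5000: CF_t = 18.000000, DF = 0.677708, PV = 12.198746
  t = 6.0000: CF_t = 18.000000, DF = 0.654158, PV = 11.774852
  t = 6.5000: CF_t = 18.000000, DF = 0.631427, PV = 11.365687
  t = 7.0000: CF_t = 1018.000000, DF = 0.609486, PV = 620.456305
Price P = sum_t PV_t = 804.742782
First compute Macaulay numerator sum_t t * PV_t:
  t * PV_t at t = 0.5000: 8.687259
  t * PV_t at t = 1.0000: 16.770770
  t * PV_t at t = 1.5000: 24.282002
  t * PV_t at t = 2.0000: 31.250968
  t * PV_t at t = 2.5000: 37.706284
  t * PV_t at t = 3.0000: 43.675233
  t * PV_t at t = 3.5000: 49.183821
  t * PV_t at t = 4.0000: 54.256835
  t * PV_t at t = 4.5000: 58.917895
  t * PV_t at t = 5.0000: 63.189505
  t * PV_t at t = 5.5000: 67.093104
  t * PV_t at t = 6.0000: 70.649109
  t * PV_t at t = 6.5000: 73.876964
  t * PV_t at t = 7.0000: 4343.194136
Macaulay duration D = 4942.733885 / 804.742782 = 6.142005
Modified duration = D / (1 + y/m) = 6.142005 / (1 + 0.036000) = 5.928576

Answer: Modified duration = 5.9286


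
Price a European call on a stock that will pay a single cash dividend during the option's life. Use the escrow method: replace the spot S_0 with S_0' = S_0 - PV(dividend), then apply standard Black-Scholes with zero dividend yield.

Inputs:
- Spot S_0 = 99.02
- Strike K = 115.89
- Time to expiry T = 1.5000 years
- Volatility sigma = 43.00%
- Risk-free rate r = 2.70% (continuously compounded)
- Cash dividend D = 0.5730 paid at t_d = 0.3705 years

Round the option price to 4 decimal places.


PV(D) = D * exp(-r * t_d) = 0.5730 * 0.99004637 = 0.56729657
S_0' = S_0 - PV(D) = 99.0200 - 0.56729657 = 98.45270343
d1 = (ln(S_0'/K) + (r + sigma^2/2)*T) / (sigma*sqrt(T)) = 0.03058976
d2 = d1 - sigma*sqrt(T) = -0.49605054
exp(-rT) = 0.96030916
N(d1) = 0.51220164; N(d2) = 0.30992938
C = S_0' * N(d1) - K * exp(-rT) * N(d2) = 98.45270343 * 0.51220164 - 115.8900 * 0.96030916 * 0.30992938 = 15.9355

Answer: Price = 15.9355


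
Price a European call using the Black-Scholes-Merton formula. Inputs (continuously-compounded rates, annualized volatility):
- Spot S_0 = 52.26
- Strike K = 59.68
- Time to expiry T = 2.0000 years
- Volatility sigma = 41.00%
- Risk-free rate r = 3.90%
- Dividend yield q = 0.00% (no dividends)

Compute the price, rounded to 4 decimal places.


Answer: Price = 10.8391

Derivation:
d1 = (ln(S/K) + (r - q + 0.5*sigma^2) * T) / (sigma * sqrt(T)) = 0.19546209
d2 = d1 - sigma * sqrt(T) = -0.38436548
exp(-rT) = 0.92496443; exp(-qT) = 1.00000000
C = S_0 * exp(-qT) * N(d1) - K * exp(-rT) * N(d2)
N(d1) = 0.57748439; N(d2) = 0.35035379
C = 52.2600 * 1.00000000 * 0.57748439 - 59.6800 * 0.92496443 * 0.35035379 = 10.8391


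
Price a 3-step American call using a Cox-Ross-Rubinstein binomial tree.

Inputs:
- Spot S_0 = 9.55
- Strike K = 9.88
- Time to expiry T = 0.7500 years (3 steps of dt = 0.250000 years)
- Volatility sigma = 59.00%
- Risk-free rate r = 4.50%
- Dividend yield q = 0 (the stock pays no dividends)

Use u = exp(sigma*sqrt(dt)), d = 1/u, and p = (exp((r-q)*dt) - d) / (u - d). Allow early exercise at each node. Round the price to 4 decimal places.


Answer: Price = V(0,0) = 2.0759

Derivation:
dt = T/N = 0.250000
u = exp(sigma*sqrt(dt)) = 1.343126; d = 1/u = 0.744532
p = (exp((r-q)*dt) - d) / (u - d) = 0.445680
Discount per step: exp(-r*dt) = 0.988813
Stock lattice S(k, i) with i counting down-moves:
  k=0: S(0,0) = 9.5500
  k=1: S(1,0) = 12.8269; S(1,1) = 7.1103
  k=2: S(2,0) = 17.2281; S(2,1) = 9.5500; S(2,2) = 5.2938
  k=3: S(3,0) = 23.1395; S(3,1) = 12.8269; S(3,2) = 7.1103; S(3,3) = 3.9414
Terminal payoffs V(N, i) = max(S_T - K, 0):
  V(3,0) = 13.259501; V(3,1) = 2.946857; V(3,2) = 0.000000; V(3,3) = 0.000000
Backward induction: V(k, i) = exp(-r*dt) * [p * V(k+1, i) + (1-p) * V(k+1, i+1)]; then take max(V_cont, immediate exercise) for American.
  V(2,0) = exp(-r*dt) * [p*13.259501 + (1-p)*2.946857] = 7.458616; exercise = 7.348089; V(2,0) = max -> 7.458616
  V(2,1) = exp(-r*dt) * [p*2.946857 + (1-p)*0.000000] = 1.298664; exercise = 0.000000; V(2,1) = max -> 1.298664
  V(2,2) = exp(-r*dt) * [p*0.000000 + (1-p)*0.000000] = 0.000000; exercise = 0.000000; V(2,2) = max -> 0.000000
  V(1,0) = exp(-r*dt) * [p*7.458616 + (1-p)*1.298664] = 3.998793; exercise = 2.946857; V(1,0) = max -> 3.998793
  V(1,1) = exp(-r*dt) * [p*1.298664 + (1-p)*0.000000] = 0.572314; exercise = 0.000000; V(1,1) = max -> 0.572314
  V(0,0) = exp(-r*dt) * [p*3.998793 + (1-p)*0.572314] = 2.075942; exercise = 0.000000; V(0,0) = max -> 2.075942


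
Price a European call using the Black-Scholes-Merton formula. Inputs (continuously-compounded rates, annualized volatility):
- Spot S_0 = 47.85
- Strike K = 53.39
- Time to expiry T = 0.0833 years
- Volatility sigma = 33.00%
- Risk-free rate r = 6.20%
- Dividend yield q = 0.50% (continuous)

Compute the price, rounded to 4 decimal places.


d1 = (ln(S/K) + (r - q + 0.5*sigma^2) * T) / (sigma * sqrt(T)) = -1.05275748
d2 = d1 - sigma * sqrt(T) = -1.14800122
exp(-rT) = 0.99484871; exp(-qT) = 0.99958359
C = S_0 * exp(-qT) * N(d1) - K * exp(-rT) * N(d2)
N(d1) = 0.14622608; N(d2) = 0.12548403
C = 47.8500 * 0.99958359 * 0.14622608 - 53.3900 * 0.99484871 * 0.12548403 = 0.3289

Answer: Price = 0.3289


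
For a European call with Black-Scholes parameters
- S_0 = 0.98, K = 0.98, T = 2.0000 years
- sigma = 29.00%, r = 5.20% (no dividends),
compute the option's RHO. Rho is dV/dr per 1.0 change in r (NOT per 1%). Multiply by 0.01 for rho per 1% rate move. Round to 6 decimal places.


Answer: Rho = 0.917381

Derivation:
d1 = 0.4586440881; d2 = 0.0485221550
phi(d1) = 0.3591138776; exp(-qT) = 1.0000000000; exp(-rT) = 0.9012252974
N(d2) = 0.5193499459
Rho = K*T*exp(-rT)*N(d2) = 0.9800 * 2.0000 * 0.9012252974 * 0.5193499459 = 0.917381


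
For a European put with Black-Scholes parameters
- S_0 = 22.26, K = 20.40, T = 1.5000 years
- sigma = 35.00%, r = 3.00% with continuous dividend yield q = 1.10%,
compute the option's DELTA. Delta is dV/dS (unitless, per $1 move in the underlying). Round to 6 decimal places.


d1 = 0.4843724712; d2 = 0.0557117663
phi(d1) = 0.3547837328; exp(-qT) = 0.9836353794; exp(-rT) = 0.9559974818
N(-d1) = 0.3140607759
Delta = -exp(-qT) * N(-d1) = -0.9836353794 * 0.3140607759 = -0.308921

Answer: Delta = -0.308921


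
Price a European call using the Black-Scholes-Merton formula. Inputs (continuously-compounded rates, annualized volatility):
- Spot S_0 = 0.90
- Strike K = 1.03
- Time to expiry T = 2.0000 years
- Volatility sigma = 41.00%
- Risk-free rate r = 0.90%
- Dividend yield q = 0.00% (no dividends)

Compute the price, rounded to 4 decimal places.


Answer: Price = 0.1665

Derivation:
d1 = (ln(S/K) + (r - q + 0.5*sigma^2) * T) / (sigma * sqrt(T)) = 0.08826880
d2 = d1 - sigma * sqrt(T) = -0.49155876
exp(-rT) = 0.98216103; exp(-qT) = 1.00000000
C = S_0 * exp(-qT) * N(d1) - K * exp(-rT) * N(d2)
N(d1) = 0.53516848; N(d2) = 0.31151565
C = 0.9000 * 1.00000000 * 0.53516848 - 1.0300 * 0.98216103 * 0.31151565 = 0.1665


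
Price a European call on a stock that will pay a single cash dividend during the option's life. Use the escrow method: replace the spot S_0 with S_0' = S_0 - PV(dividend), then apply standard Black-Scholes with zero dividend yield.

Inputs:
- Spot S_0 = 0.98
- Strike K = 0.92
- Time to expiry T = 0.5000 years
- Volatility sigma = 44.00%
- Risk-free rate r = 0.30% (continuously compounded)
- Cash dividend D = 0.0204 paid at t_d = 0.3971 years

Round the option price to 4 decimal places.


Answer: Price = 0.1377

Derivation:
PV(D) = D * exp(-r * t_d) = 0.0204 * 0.99880941 = 0.02037571
S_0' = S_0 - PV(D) = 0.9800 - 0.02037571 = 0.95962429
d1 = (ln(S_0'/K) + (r + sigma^2/2)*T) / (sigma*sqrt(T)) = 0.29591831
d2 = d1 - sigma*sqrt(T) = -0.01520867
exp(-rT) = 0.99850112
N(d1) = 0.61635377; N(d2) = 0.49393285
C = S_0' * N(d1) - K * exp(-rT) * N(d2) = 0.95962429 * 0.61635377 - 0.9200 * 0.99850112 * 0.49393285 = 0.1377


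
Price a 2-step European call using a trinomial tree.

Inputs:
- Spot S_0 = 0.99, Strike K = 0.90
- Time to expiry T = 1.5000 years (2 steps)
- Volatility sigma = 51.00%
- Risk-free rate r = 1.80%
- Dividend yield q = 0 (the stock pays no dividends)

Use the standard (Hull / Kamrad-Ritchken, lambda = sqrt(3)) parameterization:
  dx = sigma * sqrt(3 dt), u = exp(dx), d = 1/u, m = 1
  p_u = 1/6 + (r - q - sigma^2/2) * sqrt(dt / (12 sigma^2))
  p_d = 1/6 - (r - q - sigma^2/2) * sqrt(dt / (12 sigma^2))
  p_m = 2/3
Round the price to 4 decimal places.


Answer: Price = V(0,0) = 0.2659

Derivation:
dt = T/N = 0.750000; dx = sigma*sqrt(3*dt) = 0.765000
u = exp(dx) = 2.148994; d = 1/u = 0.465334
p_u = 0.111740, p_m = 0.666667, p_d = 0.221593
Discount per step: exp(-r*dt) = 0.986591
Stock lattice S(k, j) with j the centered position index:
  k=0: S(0,+0) = 0.9900
  k=1: S(1,-1) = 0.4607; S(1,+0) = 0.9900; S(1,+1) = 2.1275
  k=2: S(2,-2) = 0.2144; S(2,-1) = 0.4607; S(2,+0) = 0.9900; S(2,+1) = 2.1275; S(2,+2) = 4.5720
Terminal payoffs V(N, j) = max(S_T - K, 0):
  V(2,-2) = 0.000000; V(2,-1) = 0.000000; V(2,+0) = 0.090000; V(2,+1) = 1.227504; V(2,+2) = 3.671995
Backward induction: V(k, j) = exp(-r*dt) * [p_u * V(k+1, j+1) + p_m * V(k+1, j) + p_d * V(k+1, j-1)]
  V(1,-1) = exp(-r*dt) * [p_u*0.090000 + p_m*0.000000 + p_d*0.000000] = 0.009922
  V(1,+0) = exp(-r*dt) * [p_u*1.227504 + p_m*0.090000 + p_d*0.000000] = 0.194518
  V(1,+1) = exp(-r*dt) * [p_u*3.671995 + p_m*1.227504 + p_d*0.090000] = 1.231846
  V(0,+0) = exp(-r*dt) * [p_u*1.231846 + p_m*0.194518 + p_d*0.009922] = 0.265910


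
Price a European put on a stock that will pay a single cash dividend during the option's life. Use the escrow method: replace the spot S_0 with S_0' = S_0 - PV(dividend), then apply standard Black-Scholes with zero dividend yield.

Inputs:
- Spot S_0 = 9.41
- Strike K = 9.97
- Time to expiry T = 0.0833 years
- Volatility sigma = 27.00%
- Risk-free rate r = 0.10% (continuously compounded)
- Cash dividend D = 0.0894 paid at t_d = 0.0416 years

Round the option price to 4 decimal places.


Answer: Price = 0.7292

Derivation:
PV(D) = D * exp(-r * t_d) = 0.0894 * 0.99995840 = 0.08939628
S_0' = S_0 - PV(D) = 9.4100 - 0.08939628 = 9.32060372
d1 = (ln(S_0'/K) + (r + sigma^2/2)*T) / (sigma*sqrt(T)) = -0.82428229
d2 = d1 - sigma*sqrt(T) = -0.90220899
exp(-rT) = 0.99991670
N(-d1) = 0.79511041; N(-d2) = 0.81652707
P = K * exp(-rT) * N(-d2) - S_0' * N(-d1) = 9.9700 * 0.99991670 * 0.81652707 - 9.32060372 * 0.79511041 = 0.7292


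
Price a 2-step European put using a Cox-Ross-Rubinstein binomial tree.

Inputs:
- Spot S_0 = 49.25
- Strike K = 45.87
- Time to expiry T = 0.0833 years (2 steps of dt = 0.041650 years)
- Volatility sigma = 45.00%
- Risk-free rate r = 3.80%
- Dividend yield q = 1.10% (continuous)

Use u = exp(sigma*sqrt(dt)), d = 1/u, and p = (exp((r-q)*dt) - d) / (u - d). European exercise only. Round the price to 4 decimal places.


Answer: Price = V(0,0) = 1.3004

Derivation:
dt = T/N = 0.041650
u = exp(sigma*sqrt(dt)) = 1.096187; d = 1/u = 0.912253
p = (exp((r-q)*dt) - d) / (u - d) = 0.483174
Discount per step: exp(-r*dt) = 0.998419
Stock lattice S(k, i) with i counting down-moves:
  k=0: S(0,0) = 49.2500
  k=1: S(1,0) = 53.9872; S(1,1) = 44.9285
  k=2: S(2,0) = 59.1800; S(2,1) = 49.2500; S(2,2) = 40.9862
Terminal payoffs V(N, i) = max(K - S_T, 0):
  V(2,0) = 0.000000; V(2,1) = 0.000000; V(2,2) = 4.883843
Backward induction: V(k, i) = exp(-r*dt) * [p * V(k+1, i) + (1-p) * V(k+1, i+1)].
  V(1,0) = exp(-r*dt) * [p*0.000000 + (1-p)*0.000000] = 0.000000
  V(1,1) = exp(-r*dt) * [p*0.000000 + (1-p)*4.883843] = 2.520105
  V(0,0) = exp(-r*dt) * [p*0.000000 + (1-p)*2.520105] = 1.300396


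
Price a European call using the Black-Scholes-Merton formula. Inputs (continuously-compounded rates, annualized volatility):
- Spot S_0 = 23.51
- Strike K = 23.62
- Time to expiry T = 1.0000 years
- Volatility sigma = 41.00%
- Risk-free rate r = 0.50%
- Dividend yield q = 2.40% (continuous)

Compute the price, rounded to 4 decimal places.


Answer: Price = 3.5041

Derivation:
d1 = (ln(S/K) + (r - q + 0.5*sigma^2) * T) / (sigma * sqrt(T)) = 0.14727330
d2 = d1 - sigma * sqrt(T) = -0.26272670
exp(-rT) = 0.99501248; exp(-qT) = 0.97628571
C = S_0 * exp(-qT) * N(d1) - K * exp(-rT) * N(d2)
N(d1) = 0.55854185; N(d2) = 0.39638062
C = 23.5100 * 0.97628571 * 0.55854185 - 23.6200 * 0.99501248 * 0.39638062 = 3.5041


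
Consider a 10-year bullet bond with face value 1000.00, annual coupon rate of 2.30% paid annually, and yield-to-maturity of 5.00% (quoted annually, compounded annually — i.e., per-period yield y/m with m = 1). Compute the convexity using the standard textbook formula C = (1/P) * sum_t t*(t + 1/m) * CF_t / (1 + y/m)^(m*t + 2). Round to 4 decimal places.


Answer: Convexity = 85.3745

Derivation:
Coupon per period c = face * coupon_rate / m = 23.000000
Periods per year m = 1; per-period yield y/m = 0.050000
Number of cashflows N = 10
Cashflows (t years, CF_t, discount factor 1/(1+y/m)^(m*t), PV):
  t = 1.0000: CF_t = 23.000000, DF = 0.952381, PV = 21.904762
  t = 2.0000: CF_t = 23.000000, DF = 0.907029, PV = 20.861678
  t = 3.0000: CF_t = 23.000000, DF = 0.863838, PV = 19.868265
  t = 4.0000: CF_t = 23.000000, DF = 0.822702, PV = 18.922157
  t = 5.0000: CF_t = 23.000000, DF = 0.783526, PV = 18.021102
  t = 6.0000: CF_t = 23.000000, DF = 0.746215, PV = 17.162954
  t = 7.0000: CF_t = 23.000000, DF = 0.710681, PV = 16.345671
  t = 8.0000: CF_t = 23.000000, DF = 0.676839, PV = 15.567305
  t = 9.0000: CF_t = 23.000000, DF = 0.644609, PV = 14.826005
  t = 10.0000: CF_t = 1023.000000, DF = 0.613913, PV = 628.033258
Price P = sum_t PV_t = 791.513157
Convexity numerator sum_t t*(t + 1/m) * CF_t / (1+y/m)^(m*t + 2):
  t = 1.0000: term = 39.736530
  t = 2.0000: term = 113.532942
  t = 3.0000: term = 216.253222
  t = 4.0000: term = 343.259082
  t = 5.0000: term = 490.370118
  t = 6.0000: term = 653.826824
  t = 7.0000: term = 830.256284
  t = 8.0000: term = 1016.640348
  t = 9.0000: term = 1210.286128
  t = 10.0000: term = 62660.914668
Convexity = (1/P) * sum = 67575.076145 / 791.513157 = 85.374546


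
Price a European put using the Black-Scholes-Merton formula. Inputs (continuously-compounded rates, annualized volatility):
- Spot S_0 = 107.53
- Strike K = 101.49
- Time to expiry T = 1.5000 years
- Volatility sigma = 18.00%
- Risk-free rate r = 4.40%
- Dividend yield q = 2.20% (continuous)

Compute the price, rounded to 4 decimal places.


d1 = (ln(S/K) + (r - q + 0.5*sigma^2) * T) / (sigma * sqrt(T)) = 0.52214778
d2 = d1 - sigma * sqrt(T) = 0.30169370
exp(-rT) = 0.93613086; exp(-qT) = 0.96753856
P = K * exp(-rT) * N(-d2) - S_0 * exp(-qT) * N(-d1)
N(-d1) = 0.30078372; N(-d2) = 0.38144278
P = 101.4900 * 0.93613086 * 0.38144278 - 107.5300 * 0.96753856 * 0.30078372 = 4.9467

Answer: Price = 4.9467
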